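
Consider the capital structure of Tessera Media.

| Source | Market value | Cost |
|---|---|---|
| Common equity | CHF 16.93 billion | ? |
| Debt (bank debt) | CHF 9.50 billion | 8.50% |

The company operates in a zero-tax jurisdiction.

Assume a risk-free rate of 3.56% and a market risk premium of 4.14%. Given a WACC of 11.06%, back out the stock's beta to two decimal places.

2.16

Total capital V = 16.93 + 9.5 = 26.43.
Equity weight = 16.93/26.43 = 0.6406.
Bank debt weight = 9.5/26.43 = 0.3594.
Debt contribution = 0.3594 × 8.5% × (1 − 0%) = 3.0552%.
Required equity contribution = 11.06% − 3.0552% = 8.0048%  ⇒  Re = 12.4965%.
CAPM: 12.4965% = 3.56% + β × 4.14%  ⇒  β = 2.1586.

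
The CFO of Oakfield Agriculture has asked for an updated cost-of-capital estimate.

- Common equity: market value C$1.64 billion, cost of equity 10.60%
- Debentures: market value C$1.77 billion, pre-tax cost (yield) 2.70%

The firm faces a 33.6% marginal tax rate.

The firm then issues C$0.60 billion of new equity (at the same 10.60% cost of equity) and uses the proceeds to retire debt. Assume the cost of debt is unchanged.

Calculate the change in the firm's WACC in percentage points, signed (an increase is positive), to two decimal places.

Current WACC:
Total capital V = 1.64 + 1.77 = 3.41.
Equity: weight = 1.64/3.41 = 0.4809; cost = 10.6%.
Debentures: weight = 1.77/3.41 = 0.5191; after-tax cost = 2.7% × (1 − 33.6%) = 1.7928%.
WACC = 0.4809 × 10.6000% + 0.5191 × 1.7928% = 6.0285%.
After the change:
Total capital V = 2.24 + 1.17 = 3.41.
Equity: weight = 2.24/3.41 = 0.6569; cost = 10.6%.
Debentures: weight = 1.17/3.41 = 0.3431; after-tax cost = 2.7% × (1 − 33.6%) = 1.7928%.
WACC = 0.6569 × 10.6000% + 0.3431 × 1.7928% = 7.5782%.
Change in WACC = 7.5782% − 6.0285% = 1.5497 pp.

+1.55 pp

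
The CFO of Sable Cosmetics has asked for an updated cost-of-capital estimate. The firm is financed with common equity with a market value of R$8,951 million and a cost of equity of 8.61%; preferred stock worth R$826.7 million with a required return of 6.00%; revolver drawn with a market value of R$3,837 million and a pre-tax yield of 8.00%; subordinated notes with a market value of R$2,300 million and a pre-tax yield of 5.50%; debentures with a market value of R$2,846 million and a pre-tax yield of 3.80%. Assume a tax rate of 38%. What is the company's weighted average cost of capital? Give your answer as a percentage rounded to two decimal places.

Total capital V = 8951 + 826.7 + 3837 + 2300 + 2846 = 18760.7.
Equity: weight = 8951/18760.7 = 0.4771; cost = 8.61%.
Preferred: weight = 826.7/18760.7 = 0.0441; cost = 6%.
Revolver drawn: weight = 3837/18760.7 = 0.2045; after-tax cost = 8% × (1 − 38%) = 4.9600%.
Subordinated notes: weight = 2300/18760.7 = 0.1226; after-tax cost = 5.5% × (1 − 38%) = 3.4100%.
Debentures: weight = 2846/18760.7 = 0.1517; after-tax cost = 3.8% × (1 − 38%) = 2.3560%.
WACC = 0.4771 × 8.6100% + 0.0441 × 6.0000% + 0.2045 × 4.9600% + 0.1226 × 3.4100% + 0.1517 × 2.3560% = 6.1622%.

6.16%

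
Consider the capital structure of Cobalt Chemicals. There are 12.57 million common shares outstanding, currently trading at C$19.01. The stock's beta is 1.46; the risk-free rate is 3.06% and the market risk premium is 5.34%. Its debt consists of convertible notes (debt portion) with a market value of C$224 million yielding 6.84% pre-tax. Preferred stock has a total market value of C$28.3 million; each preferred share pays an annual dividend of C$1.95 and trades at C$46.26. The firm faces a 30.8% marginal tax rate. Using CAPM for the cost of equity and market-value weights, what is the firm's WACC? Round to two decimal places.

Cost of equity via CAPM: Re = 3.06% + 1.46 × 5.34% = 10.8564%.
Cost of preferred: Rp = 1.95 / 46.26 = 4.2153%.
Market value of equity E = 19.01 × 12.57m = 238.9557m.
Total capital V = 238.9557 + 28.3 + 224 = 491.2557.
Equity: weight = 238.9557/491.2557 = 0.4864; cost = 10.8564%.
Preferred: weight = 28.3/491.2557 = 0.0576; cost = 4.2153%.
Convertible notes (debt portion): weight = 224/491.2557 = 0.4560; after-tax cost = 6.84% × (1 − 30.8%) = 4.7333%.
WACC = 0.4864 × 10.8564% + 0.0576 × 4.2153% + 0.4560 × 4.7333% = 7.6818%.

7.68%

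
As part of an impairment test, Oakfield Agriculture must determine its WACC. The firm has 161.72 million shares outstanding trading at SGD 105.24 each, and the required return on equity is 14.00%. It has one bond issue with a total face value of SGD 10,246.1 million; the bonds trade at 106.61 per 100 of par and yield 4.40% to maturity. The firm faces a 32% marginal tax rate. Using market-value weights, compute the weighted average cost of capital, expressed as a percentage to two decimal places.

9.70%

Market value of equity E = 105.24 × 161.72m = 17019.4128m. Market value of debt D = 10246.1m × 106.61/100 = 10923.36721m.
Total capital V = 17019.4128 + 10923.36721 = 27942.78001.
Equity: weight = 17019.4128/27942.78001 = 0.6091; cost = 14%.
Bonds outstanding: weight = 10923.36721/27942.78001 = 0.3909; after-tax cost = 4.4% × (1 − 32%) = 2.9920%.
WACC = 0.6091 × 14.0000% + 0.3909 × 2.9920% = 9.6968%.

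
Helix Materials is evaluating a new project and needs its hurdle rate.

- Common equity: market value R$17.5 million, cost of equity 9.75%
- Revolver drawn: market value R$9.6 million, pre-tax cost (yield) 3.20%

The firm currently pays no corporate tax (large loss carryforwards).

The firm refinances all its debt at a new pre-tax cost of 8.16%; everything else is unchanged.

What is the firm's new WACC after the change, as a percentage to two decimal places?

After the change:
Total capital V = 17.5 + 9.6 = 27.1.
Equity: weight = 17.5/27.1 = 0.6458; cost = 9.75%.
Revolver drawn: weight = 9.6/27.1 = 0.3542; after-tax cost = 8.16% × (1 − 0%) = 8.1600%.
WACC = 0.6458 × 9.7500% + 0.3542 × 8.1600% = 9.1868%.

9.19%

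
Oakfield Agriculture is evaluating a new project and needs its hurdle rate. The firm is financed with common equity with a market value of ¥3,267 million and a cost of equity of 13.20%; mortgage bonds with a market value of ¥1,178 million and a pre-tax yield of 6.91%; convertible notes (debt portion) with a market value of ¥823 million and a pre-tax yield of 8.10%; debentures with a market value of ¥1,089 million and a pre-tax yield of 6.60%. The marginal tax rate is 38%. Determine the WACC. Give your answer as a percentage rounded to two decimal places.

8.93%

Total capital V = 3267 + 1178 + 823 + 1089 = 6357.
Equity: weight = 3267/6357 = 0.5139; cost = 13.2%.
Mortgage bonds: weight = 1178/6357 = 0.1853; after-tax cost = 6.91% × (1 − 38%) = 4.2842%.
Convertible notes (debt portion): weight = 823/6357 = 0.1295; after-tax cost = 8.1% × (1 − 38%) = 5.0220%.
Debentures: weight = 1089/6357 = 0.1713; after-tax cost = 6.6% × (1 − 38%) = 4.0920%.
WACC = 0.5139 × 13.2000% + 0.1853 × 4.2842% + 0.1295 × 5.0220% + 0.1713 × 4.0920% = 8.9288%.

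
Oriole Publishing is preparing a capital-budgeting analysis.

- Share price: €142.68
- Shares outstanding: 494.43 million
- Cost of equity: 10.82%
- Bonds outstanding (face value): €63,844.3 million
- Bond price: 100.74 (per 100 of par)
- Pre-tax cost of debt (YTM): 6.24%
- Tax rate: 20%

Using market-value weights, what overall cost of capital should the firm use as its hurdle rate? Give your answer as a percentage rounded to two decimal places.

8.04%

Market value of equity E = 142.68 × 494.43m = 70545.2724m. Market value of debt D = 63844.3m × 100.74/100 = 64316.74782m.
Total capital V = 70545.2724 + 64316.74782 = 134862.02022.
Equity: weight = 70545.2724/134862.02022 = 0.5231; cost = 10.82%.
Bonds outstanding: weight = 64316.74782/134862.02022 = 0.4769; after-tax cost = 6.24% × (1 − 20%) = 4.9920%.
WACC = 0.5231 × 10.8200% + 0.4769 × 4.9920% = 8.0406%.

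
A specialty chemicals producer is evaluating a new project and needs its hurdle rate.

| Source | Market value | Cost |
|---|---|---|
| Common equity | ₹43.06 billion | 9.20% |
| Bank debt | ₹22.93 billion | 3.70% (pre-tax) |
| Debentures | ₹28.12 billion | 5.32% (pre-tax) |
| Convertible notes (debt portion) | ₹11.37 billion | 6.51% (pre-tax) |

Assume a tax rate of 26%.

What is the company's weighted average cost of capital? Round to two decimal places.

5.92%

Total capital V = 43.06 + 22.93 + 28.12 + 11.37 = 105.48.
Equity: weight = 43.06/105.48 = 0.4082; cost = 9.2%.
Bank debt: weight = 22.93/105.48 = 0.2174; after-tax cost = 3.7% × (1 − 26%) = 2.7380%.
Debentures: weight = 28.12/105.48 = 0.2666; after-tax cost = 5.32% × (1 − 26%) = 3.9368%.
Convertible notes (debt portion): weight = 11.37/105.48 = 0.1078; after-tax cost = 6.51% × (1 − 26%) = 4.8174%.
WACC = 0.4082 × 9.2000% + 0.2174 × 2.7380% + 0.2666 × 3.9368% + 0.1078 × 4.8174% = 5.9197%.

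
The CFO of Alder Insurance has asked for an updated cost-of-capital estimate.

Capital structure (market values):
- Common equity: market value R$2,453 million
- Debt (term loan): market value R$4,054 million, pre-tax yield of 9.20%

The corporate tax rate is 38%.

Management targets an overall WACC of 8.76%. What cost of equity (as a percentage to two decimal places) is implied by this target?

13.81%

Total capital V = 2453 + 4054 = 6507.
Equity weight = 2453/6507 = 0.3770.
Term loan weight = 4054/6507 = 0.6230.
Debt contribution = 0.6230 × 9.2% × (1 − 38%) = 3.5537%.
Required equity contribution = 8.76% − 3.5537% = 5.2063%.
Re = 5.2063% / 0.3770 = 13.8106%.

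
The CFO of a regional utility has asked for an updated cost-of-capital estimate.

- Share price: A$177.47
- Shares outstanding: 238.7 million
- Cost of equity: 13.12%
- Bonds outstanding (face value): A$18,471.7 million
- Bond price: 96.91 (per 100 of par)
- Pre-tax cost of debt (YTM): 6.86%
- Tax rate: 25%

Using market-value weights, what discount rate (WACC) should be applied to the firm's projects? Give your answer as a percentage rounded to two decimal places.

10.75%

Market value of equity E = 177.47 × 238.7m = 42362.089m. Market value of debt D = 18471.7m × 96.91/100 = 17900.92447m.
Total capital V = 42362.089 + 17900.92447 = 60263.01347.
Equity: weight = 42362.089/60263.01347 = 0.7030; cost = 13.12%.
Bonds outstanding: weight = 17900.92447/60263.01347 = 0.2970; after-tax cost = 6.86% × (1 − 25%) = 5.1450%.
WACC = 0.7030 × 13.1200% + 0.2970 × 5.1450% = 10.7511%.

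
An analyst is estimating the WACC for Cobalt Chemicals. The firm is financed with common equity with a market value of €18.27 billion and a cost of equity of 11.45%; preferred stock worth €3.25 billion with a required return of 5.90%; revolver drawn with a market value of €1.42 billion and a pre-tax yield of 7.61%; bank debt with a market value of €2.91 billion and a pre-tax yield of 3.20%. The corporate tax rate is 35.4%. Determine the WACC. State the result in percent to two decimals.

9.34%

Total capital V = 18.27 + 3.25 + 1.42 + 2.91 = 25.85.
Equity: weight = 18.27/25.85 = 0.7068; cost = 11.45%.
Preferred: weight = 3.25/25.85 = 0.1257; cost = 5.9%.
Revolver drawn: weight = 1.42/25.85 = 0.0549; after-tax cost = 7.61% × (1 − 35.4%) = 4.9161%.
Bank debt: weight = 2.91/25.85 = 0.1126; after-tax cost = 3.2% × (1 − 35.4%) = 2.0672%.
WACC = 0.7068 × 11.4500% + 0.1257 × 5.9000% + 0.0549 × 4.9161% + 0.1126 × 2.0672% = 9.3371%.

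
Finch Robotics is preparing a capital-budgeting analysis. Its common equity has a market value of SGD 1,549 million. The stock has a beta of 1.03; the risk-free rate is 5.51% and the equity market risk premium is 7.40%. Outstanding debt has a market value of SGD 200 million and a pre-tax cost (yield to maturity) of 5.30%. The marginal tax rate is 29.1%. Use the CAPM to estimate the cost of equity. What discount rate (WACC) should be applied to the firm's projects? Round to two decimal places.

12.06%

Cost of equity via CAPM: Re = 5.51% + 1.03 × 7.4% = 13.1320%.
Total capital V = 1549 + 200 = 1749.
Equity: weight = 1549/1749 = 0.8856; cost = 13.132%.
Debt: weight = 200/1749 = 0.1144; after-tax cost = 5.3% × (1 − 29.1%) = 3.7577%.
WACC = 0.8856 × 13.1320% + 0.1144 × 3.7577% = 12.0600%.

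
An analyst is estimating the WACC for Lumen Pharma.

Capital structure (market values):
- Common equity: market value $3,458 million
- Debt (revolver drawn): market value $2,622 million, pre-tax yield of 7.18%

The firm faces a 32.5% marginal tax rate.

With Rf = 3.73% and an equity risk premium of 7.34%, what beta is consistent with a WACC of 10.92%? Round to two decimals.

Total capital V = 3458 + 2622 = 6080.
Equity weight = 3458/6080 = 0.5687.
Revolver drawn weight = 2622/6080 = 0.4313.
Debt contribution = 0.4313 × 7.18% × (1 − 32.5%) = 2.0901%.
Required equity contribution = 10.92% − 2.0901% = 8.8299%  ⇒  Re = 15.5252%.
CAPM: 15.5252% = 3.73% + β × 7.34%  ⇒  β = 1.6070.

1.61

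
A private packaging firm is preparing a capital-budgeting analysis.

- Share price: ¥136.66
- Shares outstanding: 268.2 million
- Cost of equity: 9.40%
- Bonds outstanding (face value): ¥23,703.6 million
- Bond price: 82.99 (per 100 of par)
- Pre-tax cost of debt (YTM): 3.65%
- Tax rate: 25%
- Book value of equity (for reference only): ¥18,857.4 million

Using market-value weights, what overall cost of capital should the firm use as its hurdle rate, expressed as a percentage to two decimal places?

Market value of equity E = 136.66 × 268.2m = 36652.212m. Market value of debt D = 23703.6m × 82.99/100 = 19671.61764m.
Total capital V = 36652.212 + 19671.61764 = 56323.82964.
Equity: weight = 36652.212/56323.82964 = 0.6507; cost = 9.4%.
Bonds outstanding: weight = 19671.61764/56323.82964 = 0.3493; after-tax cost = 3.65% × (1 − 25%) = 2.7375%.
WACC = 0.6507 × 9.4000% + 0.3493 × 2.7375% = 7.0731%.

7.07%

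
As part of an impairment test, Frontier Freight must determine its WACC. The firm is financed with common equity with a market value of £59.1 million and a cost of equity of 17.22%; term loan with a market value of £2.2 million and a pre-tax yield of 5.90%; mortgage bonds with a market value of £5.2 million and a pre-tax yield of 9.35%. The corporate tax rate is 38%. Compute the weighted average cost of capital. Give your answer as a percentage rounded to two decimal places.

Total capital V = 59.1 + 2.2 + 5.2 = 66.5.
Equity: weight = 59.1/66.5 = 0.8887; cost = 17.22%.
Term loan: weight = 2.2/66.5 = 0.0331; after-tax cost = 5.9% × (1 − 38%) = 3.6580%.
Mortgage bonds: weight = 5.2/66.5 = 0.0782; after-tax cost = 9.35% × (1 − 38%) = 5.7970%.
WACC = 0.8887 × 17.2200% + 0.0331 × 3.6580% + 0.0782 × 5.7970% = 15.8781%.

15.88%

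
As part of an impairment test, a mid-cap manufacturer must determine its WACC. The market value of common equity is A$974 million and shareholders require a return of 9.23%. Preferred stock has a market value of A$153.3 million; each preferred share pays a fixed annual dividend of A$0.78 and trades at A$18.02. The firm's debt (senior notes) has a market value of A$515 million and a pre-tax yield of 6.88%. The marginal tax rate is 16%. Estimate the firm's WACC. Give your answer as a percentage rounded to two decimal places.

Cost of preferred: Rp = 0.78 / 18.02 = 4.3285%.
Total capital V = 974 + 153.3 + 515 = 1642.3.
Equity: weight = 974/1642.3 = 0.5931; cost = 9.23%.
Preferred: weight = 153.3/1642.3 = 0.0933; cost = 4.3285%.
Senior notes: weight = 515/1642.3 = 0.3136; after-tax cost = 6.88% × (1 − 16%) = 5.7792%.
WACC = 0.5931 × 9.2300% + 0.0933 × 4.3285% + 0.3136 × 5.7792% = 7.6904%.

7.69%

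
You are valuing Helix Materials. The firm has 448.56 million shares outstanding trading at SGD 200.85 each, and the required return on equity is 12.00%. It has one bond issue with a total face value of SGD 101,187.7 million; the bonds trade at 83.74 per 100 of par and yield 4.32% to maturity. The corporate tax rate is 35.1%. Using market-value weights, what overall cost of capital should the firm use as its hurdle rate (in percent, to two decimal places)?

Market value of equity E = 200.85 × 448.56m = 90093.276m. Market value of debt D = 101187.7m × 83.74/100 = 84734.57998m.
Total capital V = 90093.276 + 84734.57998 = 174827.85598.
Equity: weight = 90093.276/174827.85598 = 0.5153; cost = 12%.
Bonds outstanding: weight = 84734.57998/174827.85598 = 0.4847; after-tax cost = 4.32% × (1 − 35.1%) = 2.8037%.
WACC = 0.5153 × 12.0000% + 0.4847 × 2.8037% = 7.5428%.

7.54%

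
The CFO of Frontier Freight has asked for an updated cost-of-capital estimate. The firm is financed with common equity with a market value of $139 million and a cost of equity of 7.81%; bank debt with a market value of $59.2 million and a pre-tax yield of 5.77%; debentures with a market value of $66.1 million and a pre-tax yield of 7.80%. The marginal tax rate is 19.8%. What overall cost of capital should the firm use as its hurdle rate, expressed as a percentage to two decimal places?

Total capital V = 139 + 59.2 + 66.1 = 264.3.
Equity: weight = 139/264.3 = 0.5259; cost = 7.81%.
Bank debt: weight = 59.2/264.3 = 0.2240; after-tax cost = 5.77% × (1 − 19.8%) = 4.6275%.
Debentures: weight = 66.1/264.3 = 0.2501; after-tax cost = 7.8% × (1 − 19.8%) = 6.2556%.
WACC = 0.5259 × 7.8100% + 0.2240 × 4.6275% + 0.2501 × 6.2556% = 6.7084%.

6.71%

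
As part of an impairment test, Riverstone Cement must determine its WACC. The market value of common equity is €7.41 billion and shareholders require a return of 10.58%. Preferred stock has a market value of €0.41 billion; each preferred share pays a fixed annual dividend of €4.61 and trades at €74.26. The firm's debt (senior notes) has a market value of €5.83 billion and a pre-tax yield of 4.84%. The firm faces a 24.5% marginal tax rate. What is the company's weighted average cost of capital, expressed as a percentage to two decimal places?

7.49%

Cost of preferred: Rp = 4.61 / 74.26 = 6.2079%.
Total capital V = 7.41 + 0.41 + 5.83 = 13.65.
Equity: weight = 7.41/13.65 = 0.5429; cost = 10.58%.
Preferred: weight = 0.41/13.65 = 0.0300; cost = 6.2079%.
Senior notes: weight = 5.83/13.65 = 0.4271; after-tax cost = 4.84% × (1 − 24.5%) = 3.6542%.
WACC = 0.5429 × 10.5800% + 0.0300 × 6.2079% + 0.4271 × 3.6542% = 7.4906%.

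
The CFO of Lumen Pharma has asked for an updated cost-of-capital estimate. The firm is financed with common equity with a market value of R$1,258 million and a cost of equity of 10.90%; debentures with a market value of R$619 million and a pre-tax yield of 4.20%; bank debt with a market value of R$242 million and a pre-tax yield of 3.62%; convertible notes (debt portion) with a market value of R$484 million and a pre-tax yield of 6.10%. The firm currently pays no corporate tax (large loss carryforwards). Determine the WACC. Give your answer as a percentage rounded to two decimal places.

7.74%

Total capital V = 1258 + 619 + 242 + 484 = 2603.
Equity: weight = 1258/2603 = 0.4833; cost = 10.9%.
Debentures: weight = 619/2603 = 0.2378; after-tax cost = 4.2% × (1 − 0%) = 4.2000%.
Bank debt: weight = 242/2603 = 0.0930; after-tax cost = 3.62% × (1 − 0%) = 3.6200%.
Convertible notes (debt portion): weight = 484/2603 = 0.1859; after-tax cost = 6.1% × (1 − 0%) = 6.1000%.
WACC = 0.4833 × 10.9000% + 0.2378 × 4.2000% + 0.0930 × 3.6200% + 0.1859 × 6.1000% = 7.7374%.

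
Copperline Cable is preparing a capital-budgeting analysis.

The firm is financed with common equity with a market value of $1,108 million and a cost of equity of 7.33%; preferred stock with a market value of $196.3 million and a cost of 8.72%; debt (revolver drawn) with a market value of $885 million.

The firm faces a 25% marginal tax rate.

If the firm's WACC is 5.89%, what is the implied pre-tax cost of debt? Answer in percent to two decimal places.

4.61%

Total capital V = 1108 + 196.3 + 885 = 2189.3.
Equity weight = 1108/2189.3 = 0.5061.
Preferred weight = 196.3/2189.3 = 0.0897.
Revolver drawn weight = 885/2189.3 = 0.4042.
Equity contribution = 0.5061 × 7.33% = 3.7097%.
Preferred contribution = 0.0897 × 8.72% = 0.7819%.
Remaining for debt = 5.89% − 4.4916% = 1.3984%.
Rd × (1 − 25%) × 0.4042 = 1.3984%  ⇒  Rd = 4.6126%.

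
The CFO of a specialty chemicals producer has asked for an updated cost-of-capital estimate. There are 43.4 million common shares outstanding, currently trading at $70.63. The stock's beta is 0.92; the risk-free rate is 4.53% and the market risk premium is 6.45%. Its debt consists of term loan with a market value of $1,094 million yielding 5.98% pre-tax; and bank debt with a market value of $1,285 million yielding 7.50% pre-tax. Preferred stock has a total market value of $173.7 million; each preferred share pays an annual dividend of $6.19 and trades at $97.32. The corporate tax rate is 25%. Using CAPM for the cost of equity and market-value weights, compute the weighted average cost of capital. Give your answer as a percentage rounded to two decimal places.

8.07%

Cost of equity via CAPM: Re = 4.53% + 0.92 × 6.45% = 10.4640%.
Cost of preferred: Rp = 6.19 / 97.32 = 6.3605%.
Market value of equity E = 70.63 × 43.4m = 3065.342m.
Total capital V = 3065.342 + 173.7 + 1094 + 1285 = 5618.042.
Equity: weight = 3065.342/5618.042 = 0.5456; cost = 10.464%.
Preferred: weight = 173.7/5618.042 = 0.0309; cost = 6.3605%.
Term loan: weight = 1094/5618.042 = 0.1947; after-tax cost = 5.98% × (1 − 25%) = 4.4850%.
Bank debt: weight = 1285/5618.042 = 0.2287; after-tax cost = 7.5% × (1 − 25%) = 5.6250%.
WACC = 0.5456 × 10.4640% + 0.0309 × 6.3605% + 0.1947 × 4.4850% + 0.2287 × 5.6250% = 8.0660%.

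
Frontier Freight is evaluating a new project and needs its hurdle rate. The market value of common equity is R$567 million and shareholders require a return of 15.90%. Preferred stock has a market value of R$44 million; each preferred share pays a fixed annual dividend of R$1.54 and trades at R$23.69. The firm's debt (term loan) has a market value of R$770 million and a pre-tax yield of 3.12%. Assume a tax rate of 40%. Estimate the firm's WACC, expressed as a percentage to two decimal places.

Cost of preferred: Rp = 1.54 / 23.69 = 6.5006%.
Total capital V = 567 + 44 + 770 = 1381.
Equity: weight = 567/1381 = 0.4106; cost = 15.9%.
Preferred: weight = 44/1381 = 0.0319; cost = 6.5006%.
Term loan: weight = 770/1381 = 0.5576; after-tax cost = 3.12% × (1 − 40%) = 1.8720%.
WACC = 0.4106 × 15.9000% + 0.0319 × 6.5006% + 0.5576 × 1.8720% = 7.7790%.

7.78%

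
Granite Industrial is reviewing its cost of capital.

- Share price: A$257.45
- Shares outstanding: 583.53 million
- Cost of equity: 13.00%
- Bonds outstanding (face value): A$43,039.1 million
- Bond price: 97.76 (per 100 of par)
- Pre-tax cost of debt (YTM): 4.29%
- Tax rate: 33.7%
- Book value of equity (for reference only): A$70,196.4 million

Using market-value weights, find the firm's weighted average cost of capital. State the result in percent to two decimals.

10.78%

Market value of equity E = 257.45 × 583.53m = 150229.7985m. Market value of debt D = 43039.1m × 97.76/100 = 42075.02416m.
Total capital V = 150229.7985 + 42075.02416 = 192304.82266.
Equity: weight = 150229.7985/192304.82266 = 0.7812; cost = 13%.
Bonds outstanding: weight = 42075.02416/192304.82266 = 0.2188; after-tax cost = 4.29% × (1 − 33.7%) = 2.8443%.
WACC = 0.7812 × 13.0000% + 0.2188 × 2.8443% = 10.7780%.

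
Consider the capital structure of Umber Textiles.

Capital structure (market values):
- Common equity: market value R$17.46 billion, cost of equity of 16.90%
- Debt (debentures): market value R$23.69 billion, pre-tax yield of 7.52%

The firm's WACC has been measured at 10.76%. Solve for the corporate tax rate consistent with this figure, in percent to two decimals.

Total capital V = 17.46 + 23.69 = 41.15.
Equity weight = 17.46/41.15 = 0.4243.
Debentures weight = 23.69/41.15 = 0.5757.
Equity contribution = 0.4243 × 16.9% = 7.1707%.
Debt contribution must be 10.76% − 7.1707% = 3.5893%.
0.5757 × 7.52% × (1 − T) = 3.5893%  ⇒  (1 − T) = 0.8291.
T = 17.0918%.

17.09%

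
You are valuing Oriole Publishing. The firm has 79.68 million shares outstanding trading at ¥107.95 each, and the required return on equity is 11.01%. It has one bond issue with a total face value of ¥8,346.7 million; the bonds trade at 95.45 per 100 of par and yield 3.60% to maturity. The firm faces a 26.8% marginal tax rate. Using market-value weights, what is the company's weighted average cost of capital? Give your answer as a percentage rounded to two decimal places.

Market value of equity E = 107.95 × 79.68m = 8601.456m. Market value of debt D = 8346.7m × 95.45/100 = 7966.92515m.
Total capital V = 8601.456 + 7966.92515 = 16568.38115.
Equity: weight = 8601.456/16568.38115 = 0.5191; cost = 11.01%.
Bonds outstanding: weight = 7966.92515/16568.38115 = 0.4809; after-tax cost = 3.6% × (1 − 26.8%) = 2.6352%.
WACC = 0.5191 × 11.0100% + 0.4809 × 2.6352% = 6.9830%.

6.98%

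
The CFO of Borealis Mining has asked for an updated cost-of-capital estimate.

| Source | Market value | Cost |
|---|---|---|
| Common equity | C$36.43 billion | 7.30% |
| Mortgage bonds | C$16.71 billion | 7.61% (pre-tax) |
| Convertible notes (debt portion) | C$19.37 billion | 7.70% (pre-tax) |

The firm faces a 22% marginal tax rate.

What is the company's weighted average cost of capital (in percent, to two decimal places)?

6.64%

Total capital V = 36.43 + 16.71 + 19.37 = 72.51.
Equity: weight = 36.43/72.51 = 0.5024; cost = 7.3%.
Mortgage bonds: weight = 16.71/72.51 = 0.2305; after-tax cost = 7.61% × (1 − 22%) = 5.9358%.
Convertible notes (debt portion): weight = 19.37/72.51 = 0.2671; after-tax cost = 7.7% × (1 − 22%) = 6.0060%.
WACC = 0.5024 × 7.3000% + 0.2305 × 5.9358% + 0.2671 × 6.0060% = 6.6399%.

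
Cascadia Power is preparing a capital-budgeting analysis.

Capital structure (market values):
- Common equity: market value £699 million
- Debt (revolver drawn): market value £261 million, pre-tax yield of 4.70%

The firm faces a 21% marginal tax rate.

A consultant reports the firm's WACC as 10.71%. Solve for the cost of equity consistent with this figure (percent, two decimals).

Total capital V = 699 + 261 = 960.
Equity weight = 699/960 = 0.7281.
Revolver drawn weight = 261/960 = 0.2719.
Debt contribution = 0.2719 × 4.7% × (1 − 21%) = 1.0095%.
Required equity contribution = 10.71% − 1.0095% = 9.7005%.
Re = 9.7005% / 0.7281 = 13.3226%.

13.32%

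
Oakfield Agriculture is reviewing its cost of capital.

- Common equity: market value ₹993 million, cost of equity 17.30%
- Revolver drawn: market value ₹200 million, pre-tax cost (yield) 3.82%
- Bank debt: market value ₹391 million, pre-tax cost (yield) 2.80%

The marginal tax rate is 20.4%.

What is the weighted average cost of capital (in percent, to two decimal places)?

11.78%

Total capital V = 993 + 200 + 391 = 1584.
Equity: weight = 993/1584 = 0.6269; cost = 17.3%.
Revolver drawn: weight = 200/1584 = 0.1263; after-tax cost = 3.82% × (1 − 20.4%) = 3.0407%.
Bank debt: weight = 391/1584 = 0.2468; after-tax cost = 2.8% × (1 − 20.4%) = 2.2288%.
WACC = 0.6269 × 17.3000% + 0.1263 × 3.0407% + 0.2468 × 2.2288% = 11.7794%.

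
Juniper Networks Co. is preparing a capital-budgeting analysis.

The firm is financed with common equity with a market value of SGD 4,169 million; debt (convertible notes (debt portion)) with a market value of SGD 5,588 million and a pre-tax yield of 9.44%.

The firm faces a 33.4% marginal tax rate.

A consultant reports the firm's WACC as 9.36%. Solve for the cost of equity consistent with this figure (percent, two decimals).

Total capital V = 4169 + 5588 = 9757.
Equity weight = 4169/9757 = 0.4273.
Convertible notes (debt portion) weight = 5588/9757 = 0.5727.
Debt contribution = 0.5727 × 9.44% × (1 − 33.4%) = 3.6007%.
Required equity contribution = 9.36% − 3.6007% = 5.7593%.
Re = 5.7593% / 0.4273 = 13.4789%.

13.48%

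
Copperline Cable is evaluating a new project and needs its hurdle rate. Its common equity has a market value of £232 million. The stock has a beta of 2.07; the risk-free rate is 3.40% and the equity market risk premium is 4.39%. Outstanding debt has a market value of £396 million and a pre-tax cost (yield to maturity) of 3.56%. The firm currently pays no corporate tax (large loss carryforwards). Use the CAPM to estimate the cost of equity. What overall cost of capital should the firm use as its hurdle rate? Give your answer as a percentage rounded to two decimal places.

6.86%

Cost of equity via CAPM: Re = 3.4% + 2.07 × 4.39% = 12.4873%.
Total capital V = 232 + 396 = 628.
Equity: weight = 232/628 = 0.3694; cost = 12.4873%.
Debt: weight = 396/628 = 0.6306; after-tax cost = 3.56% × (1 − 0%) = 3.5600%.
WACC = 0.3694 × 12.4873% + 0.6306 × 3.5600% = 6.8580%.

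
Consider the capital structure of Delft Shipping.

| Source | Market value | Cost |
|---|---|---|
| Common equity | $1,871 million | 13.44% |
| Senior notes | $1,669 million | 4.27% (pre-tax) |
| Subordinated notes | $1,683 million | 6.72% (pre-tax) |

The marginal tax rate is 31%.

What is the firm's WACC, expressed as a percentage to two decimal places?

7.25%

Total capital V = 1871 + 1669 + 1683 = 5223.
Equity: weight = 1871/5223 = 0.3582; cost = 13.44%.
Senior notes: weight = 1669/5223 = 0.3195; after-tax cost = 4.27% × (1 − 31%) = 2.9463%.
Subordinated notes: weight = 1683/5223 = 0.3222; after-tax cost = 6.72% × (1 − 31%) = 4.6368%.
WACC = 0.3582 × 13.4400% + 0.3195 × 2.9463% + 0.3222 × 4.6368% = 7.2501%.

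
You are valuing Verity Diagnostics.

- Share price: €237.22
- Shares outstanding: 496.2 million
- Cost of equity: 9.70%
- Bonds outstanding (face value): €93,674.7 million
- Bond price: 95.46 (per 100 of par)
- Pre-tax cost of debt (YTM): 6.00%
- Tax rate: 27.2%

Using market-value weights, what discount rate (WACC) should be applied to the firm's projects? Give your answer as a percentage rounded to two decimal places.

Market value of equity E = 237.22 × 496.2m = 117708.564m. Market value of debt D = 93674.7m × 95.46/100 = 89421.86862m.
Total capital V = 117708.564 + 89421.86862 = 207130.43262.
Equity: weight = 117708.564/207130.43262 = 0.5683; cost = 9.7%.
Bonds outstanding: weight = 89421.86862/207130.43262 = 0.4317; after-tax cost = 6% × (1 − 27.2%) = 4.3680%.
WACC = 0.5683 × 9.7000% + 0.4317 × 4.3680% = 7.3981%.

7.40%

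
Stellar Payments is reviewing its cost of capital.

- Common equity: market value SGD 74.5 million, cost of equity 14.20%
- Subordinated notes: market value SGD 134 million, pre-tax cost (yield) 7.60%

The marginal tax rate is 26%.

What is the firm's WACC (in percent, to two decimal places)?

8.69%

Total capital V = 74.5 + 134 = 208.5.
Equity: weight = 74.5/208.5 = 0.3573; cost = 14.2%.
Subordinated notes: weight = 134/208.5 = 0.6427; after-tax cost = 7.6% × (1 − 26%) = 5.6240%.
WACC = 0.3573 × 14.2000% + 0.6427 × 5.6240% = 8.6883%.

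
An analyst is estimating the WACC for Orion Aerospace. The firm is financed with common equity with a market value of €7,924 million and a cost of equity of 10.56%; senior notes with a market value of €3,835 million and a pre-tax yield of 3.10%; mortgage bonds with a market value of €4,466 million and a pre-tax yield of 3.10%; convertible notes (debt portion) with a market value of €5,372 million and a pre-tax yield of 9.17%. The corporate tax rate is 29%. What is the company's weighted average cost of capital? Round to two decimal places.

Total capital V = 7924 + 3835 + 4466 + 5372 = 21597.
Equity: weight = 7924/21597 = 0.3669; cost = 10.56%.
Senior notes: weight = 3835/21597 = 0.1776; after-tax cost = 3.1% × (1 − 29%) = 2.2010%.
Mortgage bonds: weight = 4466/21597 = 0.2068; after-tax cost = 3.1% × (1 − 29%) = 2.2010%.
Convertible notes (debt portion): weight = 5372/21597 = 0.2487; after-tax cost = 9.17% × (1 − 29%) = 6.5107%.
WACC = 0.3669 × 10.5600% + 0.1776 × 2.2010% + 0.2068 × 2.2010% + 0.2487 × 6.5107% = 6.3399%.

6.34%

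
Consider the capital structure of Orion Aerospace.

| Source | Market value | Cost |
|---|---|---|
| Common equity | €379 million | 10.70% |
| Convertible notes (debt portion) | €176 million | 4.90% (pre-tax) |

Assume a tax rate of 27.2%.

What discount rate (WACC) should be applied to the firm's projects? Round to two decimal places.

Total capital V = 379 + 176 = 555.
Equity: weight = 379/555 = 0.6829; cost = 10.7%.
Convertible notes (debt portion): weight = 176/555 = 0.3171; after-tax cost = 4.9% × (1 − 27.2%) = 3.5672%.
WACC = 0.6829 × 10.7000% + 0.3171 × 3.5672% = 8.4381%.

8.44%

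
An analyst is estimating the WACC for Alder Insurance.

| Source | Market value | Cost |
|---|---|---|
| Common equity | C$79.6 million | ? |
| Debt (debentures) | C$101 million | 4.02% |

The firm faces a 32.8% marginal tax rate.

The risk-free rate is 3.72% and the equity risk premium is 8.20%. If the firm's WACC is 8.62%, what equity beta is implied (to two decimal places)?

Total capital V = 79.6 + 101 = 180.6.
Equity weight = 79.6/180.6 = 0.4408.
Debentures weight = 101/180.6 = 0.5592.
Debt contribution = 0.5592 × 4.02% × (1 − 32.8%) = 1.5108%.
Required equity contribution = 8.62% − 1.5108% = 7.1092%  ⇒  Re = 16.1297%.
CAPM: 16.1297% = 3.72% + β × 8.2%  ⇒  β = 1.5134.

1.51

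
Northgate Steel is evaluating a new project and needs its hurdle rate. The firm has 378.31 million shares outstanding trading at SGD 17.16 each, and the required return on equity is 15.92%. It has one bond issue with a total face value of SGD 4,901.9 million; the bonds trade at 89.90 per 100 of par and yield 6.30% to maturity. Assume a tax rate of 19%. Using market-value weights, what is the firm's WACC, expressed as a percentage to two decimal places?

11.55%

Market value of equity E = 17.16 × 378.31m = 6491.7996m. Market value of debt D = 4901.9m × 89.9/100 = 4406.8081m.
Total capital V = 6491.7996 + 4406.8081 = 10898.6077.
Equity: weight = 6491.7996/10898.6077 = 0.5957; cost = 15.92%.
Bonds outstanding: weight = 4406.8081/10898.6077 = 0.4043; after-tax cost = 6.3% × (1 − 19%) = 5.1030%.
WACC = 0.5957 × 15.9200% + 0.4043 × 5.1030% = 11.5462%.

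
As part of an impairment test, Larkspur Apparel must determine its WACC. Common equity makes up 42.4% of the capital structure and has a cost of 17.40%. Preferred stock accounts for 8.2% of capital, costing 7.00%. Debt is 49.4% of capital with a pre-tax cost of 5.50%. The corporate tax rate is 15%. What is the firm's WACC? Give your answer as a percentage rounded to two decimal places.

10.26%

After-tax cost of debt = 5.5% × (1 − 15%) = 4.6750%.
WACC = 0.424 × 17.4000% + 0.082 × 7.0000% + 0.494 × 4.6750% = 10.2610%.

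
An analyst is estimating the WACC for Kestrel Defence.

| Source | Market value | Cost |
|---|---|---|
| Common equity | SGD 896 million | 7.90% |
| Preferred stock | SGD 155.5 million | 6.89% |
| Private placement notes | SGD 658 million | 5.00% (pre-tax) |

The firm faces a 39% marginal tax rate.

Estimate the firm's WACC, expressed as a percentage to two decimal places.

Total capital V = 896 + 155.5 + 658 = 1709.5.
Equity: weight = 896/1709.5 = 0.5241; cost = 7.9%.
Preferred: weight = 155.5/1709.5 = 0.0910; cost = 6.89%.
Private placement notes: weight = 658/1709.5 = 0.3849; after-tax cost = 5% × (1 − 39%) = 3.0500%.
WACC = 0.5241 × 7.9000% + 0.0910 × 6.8900% + 0.3849 × 3.0500% = 5.9413%.

5.94%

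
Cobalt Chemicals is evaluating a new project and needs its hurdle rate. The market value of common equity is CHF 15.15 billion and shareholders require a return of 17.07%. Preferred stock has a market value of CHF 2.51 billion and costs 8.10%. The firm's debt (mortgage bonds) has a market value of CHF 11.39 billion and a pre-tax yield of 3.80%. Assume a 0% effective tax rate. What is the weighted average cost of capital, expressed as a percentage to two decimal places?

11.09%

Total capital V = 15.15 + 2.51 + 11.39 = 29.05.
Equity: weight = 15.15/29.05 = 0.5215; cost = 17.07%.
Preferred: weight = 2.51/29.05 = 0.0864; cost = 8.1%.
Mortgage bonds: weight = 11.39/29.05 = 0.3921; after-tax cost = 3.8% × (1 − 0%) = 3.8000%.
WACC = 0.5215 × 17.0700% + 0.0864 × 8.1000% + 0.3921 × 3.8000% = 11.0920%.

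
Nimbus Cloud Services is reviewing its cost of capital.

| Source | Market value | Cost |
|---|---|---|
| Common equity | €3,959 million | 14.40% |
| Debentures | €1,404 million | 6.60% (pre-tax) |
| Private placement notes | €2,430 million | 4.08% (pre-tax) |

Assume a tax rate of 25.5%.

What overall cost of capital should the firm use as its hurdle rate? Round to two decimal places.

Total capital V = 3959 + 1404 + 2430 = 7793.
Equity: weight = 3959/7793 = 0.5080; cost = 14.4%.
Debentures: weight = 1404/7793 = 0.1802; after-tax cost = 6.6% × (1 − 25.5%) = 4.9170%.
Private placement notes: weight = 2430/7793 = 0.3118; after-tax cost = 4.08% × (1 − 25.5%) = 3.0396%.
WACC = 0.5080 × 14.4000% + 0.1802 × 4.9170% + 0.3118 × 3.0396% = 9.1491%.

9.15%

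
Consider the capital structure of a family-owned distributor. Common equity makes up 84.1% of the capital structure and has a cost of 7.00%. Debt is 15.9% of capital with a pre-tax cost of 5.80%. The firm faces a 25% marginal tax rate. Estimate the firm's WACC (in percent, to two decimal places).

6.58%

After-tax cost of debt = 5.8% × (1 − 25%) = 4.3500%.
WACC = 0.841 × 7.0000% + 0.159 × 4.3500% = 6.5786%.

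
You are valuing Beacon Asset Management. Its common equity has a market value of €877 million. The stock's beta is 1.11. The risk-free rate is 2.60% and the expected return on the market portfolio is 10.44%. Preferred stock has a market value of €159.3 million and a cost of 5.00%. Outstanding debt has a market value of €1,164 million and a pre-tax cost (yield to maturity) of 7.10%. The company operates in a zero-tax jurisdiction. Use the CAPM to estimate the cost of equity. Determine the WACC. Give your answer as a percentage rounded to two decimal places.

Market risk premium = 10.44% − 2.6% = 7.84%.
Cost of equity via CAPM: Re = 2.6% + 1.11 × 7.84% = 11.3024%.
Total capital V = 877 + 159.3 + 1164 = 2200.3.
Equity: weight = 877/2200.3 = 0.3986; cost = 11.3024%.
Preferred: weight = 159.3/2200.3 = 0.0724; cost = 5%.
Debt: weight = 1164/2200.3 = 0.5290; after-tax cost = 7.1% × (1 − 0%) = 7.1000%.
WACC = 0.3986 × 11.3024% + 0.0724 × 5.0000% + 0.5290 × 7.1000% = 8.6230%.

8.62%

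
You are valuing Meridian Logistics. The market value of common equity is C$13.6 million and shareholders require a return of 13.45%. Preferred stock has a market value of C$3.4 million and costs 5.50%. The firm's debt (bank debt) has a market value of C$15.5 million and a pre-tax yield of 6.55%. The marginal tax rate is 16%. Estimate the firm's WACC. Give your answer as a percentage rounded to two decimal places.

8.83%

Total capital V = 13.6 + 3.4 + 15.5 = 32.5.
Equity: weight = 13.6/32.5 = 0.4185; cost = 13.45%.
Preferred: weight = 3.4/32.5 = 0.1046; cost = 5.5%.
Bank debt: weight = 15.5/32.5 = 0.4769; after-tax cost = 6.55% × (1 − 16%) = 5.5020%.
WACC = 0.4185 × 13.4500% + 0.1046 × 5.5000% + 0.4769 × 5.5020% = 8.8277%.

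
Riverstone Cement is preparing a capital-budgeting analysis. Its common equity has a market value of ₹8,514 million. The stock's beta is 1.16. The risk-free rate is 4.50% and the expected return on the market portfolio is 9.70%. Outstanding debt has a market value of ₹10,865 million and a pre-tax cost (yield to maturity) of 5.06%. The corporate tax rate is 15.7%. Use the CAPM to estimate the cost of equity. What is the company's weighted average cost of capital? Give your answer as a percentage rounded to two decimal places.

7.02%

Market risk premium = 9.7% − 4.5% = 5.2%.
Cost of equity via CAPM: Re = 4.5% + 1.16 × 5.2% = 10.5320%.
Total capital V = 8514 + 10865 = 19379.
Equity: weight = 8514/19379 = 0.4393; cost = 10.532%.
Debt: weight = 10865/19379 = 0.5607; after-tax cost = 5.06% × (1 − 15.7%) = 4.2656%.
WACC = 0.4393 × 10.5320% + 0.5607 × 4.2656% = 7.0187%.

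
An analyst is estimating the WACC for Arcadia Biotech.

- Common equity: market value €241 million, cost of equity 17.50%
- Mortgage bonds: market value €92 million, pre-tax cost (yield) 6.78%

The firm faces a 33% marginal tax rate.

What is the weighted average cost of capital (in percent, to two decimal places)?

13.92%

Total capital V = 241 + 92 = 333.
Equity: weight = 241/333 = 0.7237; cost = 17.5%.
Mortgage bonds: weight = 92/333 = 0.2763; after-tax cost = 6.78% × (1 − 33%) = 4.5426%.
WACC = 0.7237 × 17.5000% + 0.2763 × 4.5426% = 13.9202%.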